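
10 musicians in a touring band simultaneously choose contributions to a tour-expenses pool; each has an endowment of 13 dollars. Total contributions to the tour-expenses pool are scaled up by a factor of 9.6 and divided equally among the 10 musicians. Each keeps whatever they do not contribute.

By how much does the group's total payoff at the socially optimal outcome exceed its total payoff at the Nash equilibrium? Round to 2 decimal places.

Each contributed unit returns 9.6/10 = 0.9600 to its contributor — below 1 — so contributing 0 is dominant for every player. At the Nash equilibrium everyone keeps their 13, and the group total is 10 × 13 = 130.
Each contributed unit returns 9.600 to the group as a whole (0.9600 to each of 10 players), which exceeds 1, so the social optimum is full contribution: group total = 9.600 × 130 = 1248.00.
Efficiency loss = 1248.00 − 130 = 1118.00.

1118.00 dollars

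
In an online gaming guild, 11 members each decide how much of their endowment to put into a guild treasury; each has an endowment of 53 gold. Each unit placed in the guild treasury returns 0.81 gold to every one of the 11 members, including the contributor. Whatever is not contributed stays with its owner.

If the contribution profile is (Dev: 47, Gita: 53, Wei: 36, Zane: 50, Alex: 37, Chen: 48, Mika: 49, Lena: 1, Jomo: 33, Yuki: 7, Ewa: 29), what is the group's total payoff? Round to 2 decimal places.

Total contributed: 47 + 53 + 36 + 50 + 37 + 48 + 49 + 1 + 33 + 7 + 29 = 390; total kept: 11 × 53 − 390 = 193.
The guild treasury pays out 0.81 × 11 × 390 = 3474.90 in aggregate.
Group total = 193 + 3474.90 = 3667.90.

3667.90 gold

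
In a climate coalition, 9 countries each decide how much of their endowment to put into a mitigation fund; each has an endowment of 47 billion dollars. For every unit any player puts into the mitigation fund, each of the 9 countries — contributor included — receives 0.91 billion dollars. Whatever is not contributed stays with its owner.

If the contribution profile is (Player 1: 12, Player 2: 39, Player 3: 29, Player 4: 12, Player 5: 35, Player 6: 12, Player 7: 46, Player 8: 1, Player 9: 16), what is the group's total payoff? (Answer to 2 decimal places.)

Total contributed: 12 + 39 + 29 + 12 + 35 + 12 + 46 + 1 + 16 = 202; total kept: 9 × 47 − 202 = 221.
The mitigation fund pays out 0.91 × 9 × 202 = 1654.38 in aggregate.
Group total = 221 + 1654.38 = 1875.38.

1875.38 billion dollars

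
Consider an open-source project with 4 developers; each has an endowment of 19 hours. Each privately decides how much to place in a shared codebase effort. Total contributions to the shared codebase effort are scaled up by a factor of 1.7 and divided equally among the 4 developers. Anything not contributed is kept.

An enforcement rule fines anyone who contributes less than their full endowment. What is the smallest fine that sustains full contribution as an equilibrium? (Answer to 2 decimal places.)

10.93 hours

Given the others contribute fully, the best deviation is to contribute 0 (any partial contribution still incurs the fine and gives up units whose private return 0.4250 is below 1).
Deviating from 19 to 0 saves 19 hours but forfeits the deviator's share of the drop in the shared codebase effort: 1.7/4 × 19 = 8.07.
So the deviation gain is 19 − 8.07 = 10.93, and the fine must be at least 10.93 hours to wipe it out.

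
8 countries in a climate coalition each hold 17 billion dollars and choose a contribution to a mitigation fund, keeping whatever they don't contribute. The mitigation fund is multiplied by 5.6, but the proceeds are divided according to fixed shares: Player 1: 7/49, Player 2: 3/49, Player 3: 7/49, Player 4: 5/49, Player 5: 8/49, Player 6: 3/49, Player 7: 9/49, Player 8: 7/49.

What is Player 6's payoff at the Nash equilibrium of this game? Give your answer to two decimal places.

22.83 billion dollars

For player j, contributing a unit is worthwhile iff 5.6 × (j's share) ≥ 1, i.e. iff j's share is at least 0.1786.
Player 7 alone (share 9/49) is above the threshold, contributing 17; the remaining 7 contribute 0. Total contributed: 17.
Player 6 keeps 17 and receives 5.6 × 17 × 3/49 = 5.83 from the mitigation fund, for a payoff of 22.83.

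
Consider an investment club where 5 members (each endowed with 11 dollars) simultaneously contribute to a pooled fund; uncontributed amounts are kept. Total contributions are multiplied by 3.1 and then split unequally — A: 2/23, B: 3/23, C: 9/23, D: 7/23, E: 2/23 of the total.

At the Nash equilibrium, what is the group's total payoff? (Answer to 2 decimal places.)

A player with share s gets back 3.1·s per unit contributed, so full contribution is dominant for anyone with s > 1/3.1 = 0.3226 and zero contribution is dominant for anyone below.
Only C (9/23) clears that bar, contributing 11; the remaining 4 contribute 0. Total contributed: 11.
The pooled fund pays out 3.1 × 11 = 34.10 in total (split across the unequal shares, but the aggregate is all that matters for the group sum).
The 4 free-riders keep 11 each, adding 44. Group total = 44 + 34.10 = 78.10.

78.10 dollars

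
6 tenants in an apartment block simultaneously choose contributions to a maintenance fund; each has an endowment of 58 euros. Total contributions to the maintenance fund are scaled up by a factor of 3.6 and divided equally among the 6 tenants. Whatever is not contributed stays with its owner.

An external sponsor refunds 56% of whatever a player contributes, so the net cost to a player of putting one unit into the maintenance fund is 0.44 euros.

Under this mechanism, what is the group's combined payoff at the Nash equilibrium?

1447.68 euros

The effective private return per unit is now (3.6/6) / 0.44 = 1.3636 > 1, so every player's dominant strategy flips to full contribution.
At the Nash equilibrium everyone contributes 58. Group total payoff = 6 × (58 × 0.56 + 3.6 × 58) = 1447.68.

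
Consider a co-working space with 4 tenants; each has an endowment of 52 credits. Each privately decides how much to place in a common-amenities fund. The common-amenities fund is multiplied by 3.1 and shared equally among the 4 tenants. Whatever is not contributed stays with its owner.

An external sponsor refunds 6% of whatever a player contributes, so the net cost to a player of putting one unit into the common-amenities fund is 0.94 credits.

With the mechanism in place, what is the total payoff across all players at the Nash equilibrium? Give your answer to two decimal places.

208.00 credits

With the mechanism, a contributed unit returns (3.1/4) / 0.94 = 0.8245 per unit of net cost — still below 1 — so contributing 0 remains dominant for every player.
Everyone keeps their endowment and the group total is 4 × 52 = 208.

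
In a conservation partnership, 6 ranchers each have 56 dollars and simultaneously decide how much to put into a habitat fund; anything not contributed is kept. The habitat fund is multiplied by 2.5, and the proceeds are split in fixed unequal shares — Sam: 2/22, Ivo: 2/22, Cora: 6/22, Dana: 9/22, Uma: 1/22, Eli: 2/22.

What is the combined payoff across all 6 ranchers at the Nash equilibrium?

Each unit j contributes comes back to j as 2.5 × (j's share), so j prefers to contribute only if that share exceeds 1/2.5 = 0.4000; otherwise keeping the unit dominates.
Only Dana (9/22) clears that bar, contributing 56; the remaining 5 contribute 0. Total contributed: 56.
The habitat fund pays out 2.5 × 56 = 140.00 in total (split across the unequal shares, but the aggregate is all that matters for the group sum).
The 5 free-riders keep 56 each, adding 280. Group total = 280 + 140.00 = 420.00.

420.00 dollars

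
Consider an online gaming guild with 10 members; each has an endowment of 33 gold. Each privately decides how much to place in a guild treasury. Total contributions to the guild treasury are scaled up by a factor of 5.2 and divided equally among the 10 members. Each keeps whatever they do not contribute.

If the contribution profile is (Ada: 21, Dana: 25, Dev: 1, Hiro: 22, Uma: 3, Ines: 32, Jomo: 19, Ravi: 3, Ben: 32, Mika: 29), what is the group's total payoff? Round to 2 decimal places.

1115.40 gold

Total contributed: 21 + 25 + 1 + 22 + 3 + 32 + 19 + 3 + 32 + 29 = 187; total kept: 10 × 33 − 187 = 143.
The guild treasury pays out 5.2 × 187 = 972.40 in aggregate.
Group total = 143 + 972.40 = 1115.40.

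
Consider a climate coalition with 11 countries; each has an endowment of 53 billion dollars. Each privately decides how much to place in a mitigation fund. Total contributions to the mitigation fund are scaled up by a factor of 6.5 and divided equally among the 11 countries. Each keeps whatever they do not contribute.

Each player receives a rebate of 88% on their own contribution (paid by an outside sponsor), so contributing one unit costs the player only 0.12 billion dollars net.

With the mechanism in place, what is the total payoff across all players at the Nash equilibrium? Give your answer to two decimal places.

With the mechanism, a contributed unit returns (6.5/11) / 0.12 = 4.9242 per unit of net cost to the contributor — now above 1 — so contributing fully is weakly dominant for every player.
At the Nash equilibrium everyone contributes 53. Group total payoff = 11 × (53 × 0.88 + 6.5 × 53) = 4302.54.

4302.54 billion dollars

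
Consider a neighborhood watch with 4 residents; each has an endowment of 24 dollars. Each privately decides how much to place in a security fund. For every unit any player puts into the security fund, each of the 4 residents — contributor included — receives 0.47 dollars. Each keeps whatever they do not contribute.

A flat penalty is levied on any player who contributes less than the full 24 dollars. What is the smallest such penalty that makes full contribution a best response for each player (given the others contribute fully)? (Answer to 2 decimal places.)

Given the others contribute fully, the best deviation is to contribute 0 (any partial contribution still incurs the fine and gives up units whose private return 0.47 is below 1).
Deviating from 24 to 0 saves 24 dollars but forfeits the deviator's share of the drop in the security fund: 0.47 × 24 = 11.28.
So the deviation gain is 24 − 11.28 = 12.72, and the fine must be at least 12.72 dollars to wipe it out.

12.72 dollars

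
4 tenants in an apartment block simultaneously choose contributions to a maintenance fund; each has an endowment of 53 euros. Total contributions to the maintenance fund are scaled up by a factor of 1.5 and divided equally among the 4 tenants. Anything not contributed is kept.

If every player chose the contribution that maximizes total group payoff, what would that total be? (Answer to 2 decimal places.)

318.00 euros

Each contributed unit returns 1.500 to the group as a whole (0.3750 to each of 4 players), which exceeds 1, so the social optimum is full contribution: group total = 1.500 × 212 = 318.00.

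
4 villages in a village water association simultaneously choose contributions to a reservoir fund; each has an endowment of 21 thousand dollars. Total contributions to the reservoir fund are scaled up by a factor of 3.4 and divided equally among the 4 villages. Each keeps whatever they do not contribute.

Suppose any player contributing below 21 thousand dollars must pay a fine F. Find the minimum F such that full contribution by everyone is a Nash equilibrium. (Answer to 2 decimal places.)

3.15 thousand dollars

Given the others contribute fully, the best deviation is to contribute 0 (any partial contribution still incurs the fine and gives up units whose private return 0.8500 is below 1).
Deviating from 21 to 0 saves 21 thousand dollars but forfeits the deviator's share of the drop in the reservoir fund: 3.4/4 × 21 = 17.85.
So the deviation gain is 21 − 17.85 = 3.15, and the fine must be at least 3.15 thousand dollars to wipe it out.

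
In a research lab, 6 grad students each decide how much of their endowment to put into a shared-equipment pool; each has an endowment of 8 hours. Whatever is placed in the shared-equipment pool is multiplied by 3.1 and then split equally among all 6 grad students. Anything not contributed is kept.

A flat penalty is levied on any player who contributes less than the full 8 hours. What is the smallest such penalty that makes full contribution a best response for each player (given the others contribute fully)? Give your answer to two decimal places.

3.87 hours

Given the others contribute fully, the best deviation is to contribute 0 (any partial contribution still incurs the fine and gives up units whose private return 0.5167 is below 1).
Deviating from 8 to 0 saves 8 hours but forfeits the deviator's share of the drop in the shared-equipment pool: 3.1/6 × 8 = 4.13.
So the deviation gain is 8 − 4.13 = 3.87, and the fine must be at least 3.87 hours to wipe it out.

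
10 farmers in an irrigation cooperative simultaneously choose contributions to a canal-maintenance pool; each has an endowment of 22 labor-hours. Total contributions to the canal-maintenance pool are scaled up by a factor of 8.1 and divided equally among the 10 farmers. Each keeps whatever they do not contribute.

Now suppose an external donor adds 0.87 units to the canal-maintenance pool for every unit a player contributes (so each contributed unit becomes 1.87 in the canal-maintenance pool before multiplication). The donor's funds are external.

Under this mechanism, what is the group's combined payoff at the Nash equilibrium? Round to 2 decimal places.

The effective private return per unit is now 8.1 × 1.87 / 10 = 1.5147 > 1, so every player's dominant strategy flips to full contribution.
At the Nash equilibrium everyone contributes 22. Group total payoff = 8.1 × 1.87 × 220 = 3332.34.

3332.34 labor-hours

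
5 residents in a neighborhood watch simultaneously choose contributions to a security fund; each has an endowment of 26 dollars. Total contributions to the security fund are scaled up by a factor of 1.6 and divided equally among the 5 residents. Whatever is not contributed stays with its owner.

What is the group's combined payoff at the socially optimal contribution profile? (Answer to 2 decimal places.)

Each contributed unit returns 1.600 to the group as a whole (0.3200 to each of 5 players), which exceeds 1, so the social optimum is full contribution: group total = 1.600 × 130 = 208.00.

208.00 dollars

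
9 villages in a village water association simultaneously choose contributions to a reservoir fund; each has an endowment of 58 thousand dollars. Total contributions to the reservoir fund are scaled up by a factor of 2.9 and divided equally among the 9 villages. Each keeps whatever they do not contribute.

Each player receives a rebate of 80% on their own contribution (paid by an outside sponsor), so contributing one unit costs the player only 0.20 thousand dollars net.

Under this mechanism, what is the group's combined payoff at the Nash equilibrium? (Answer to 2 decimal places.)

With the mechanism, a contributed unit returns (2.9/9) / 0.20 = 1.6111 per unit of net cost to the contributor — now above 1 — so contributing fully is weakly dominant for every player.
At the Nash equilibrium everyone contributes 58. Group total payoff = 9 × (58 × 0.80 + 2.9 × 58) = 1931.40.

1931.40 thousand dollars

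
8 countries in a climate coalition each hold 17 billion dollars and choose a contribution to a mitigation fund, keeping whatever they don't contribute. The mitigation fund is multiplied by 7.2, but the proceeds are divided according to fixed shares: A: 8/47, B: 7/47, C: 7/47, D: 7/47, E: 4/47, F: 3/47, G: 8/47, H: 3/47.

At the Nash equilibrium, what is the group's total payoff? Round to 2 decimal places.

Player j's private return per contributed unit is 7.2 × (j's share). Contributing is weakly dominant for j when that share is at least 1/7.2 = 0.1389, and contributing 0 is dominant otherwise.
A, B, C, D and G clear that bar, contributing 17 each; the remaining 3 contribute 0. Total contributed: 85.
The mitigation fund pays out 7.2 × 85 = 612.00 in total (split across the unequal shares, but the aggregate is all that matters for the group sum).
The 3 free-riders keep 17 each, adding 51. Group total = 51 + 612.00 = 663.00.

663.00 billion dollars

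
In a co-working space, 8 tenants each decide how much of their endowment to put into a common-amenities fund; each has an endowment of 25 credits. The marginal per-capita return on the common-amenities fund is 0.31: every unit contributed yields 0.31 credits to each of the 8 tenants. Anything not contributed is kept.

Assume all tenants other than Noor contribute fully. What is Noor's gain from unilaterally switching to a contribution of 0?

Switching from a contribution of 25 to 0 lets Noor keep an extra 25 credits, but lowers the common-amenities fund by 25, which costs Noor their own share of that drop: 0.31 × 25 = 7.75.
Net gain = 25 − 7.75 = 17.25. The private return per contributed unit (0.31) is below 1, so free-riding is indeed the best response regardless of what the others do.

17.25 credits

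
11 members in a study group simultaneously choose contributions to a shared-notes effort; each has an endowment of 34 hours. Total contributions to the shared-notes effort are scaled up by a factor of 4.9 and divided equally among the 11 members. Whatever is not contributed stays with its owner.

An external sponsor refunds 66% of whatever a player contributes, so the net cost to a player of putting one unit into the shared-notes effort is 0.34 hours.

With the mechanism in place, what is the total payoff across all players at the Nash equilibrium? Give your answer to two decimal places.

With the mechanism, a contributed unit returns (4.9/11) / 0.34 = 1.3102 per unit of net cost to the contributor — now above 1 — so contributing fully is weakly dominant for every player.
So the Nash equilibrium is full contribution by all 11; the group earns 11 × (34 × 0.66 + 4.9 × 34) = 2079.44.

2079.44 hours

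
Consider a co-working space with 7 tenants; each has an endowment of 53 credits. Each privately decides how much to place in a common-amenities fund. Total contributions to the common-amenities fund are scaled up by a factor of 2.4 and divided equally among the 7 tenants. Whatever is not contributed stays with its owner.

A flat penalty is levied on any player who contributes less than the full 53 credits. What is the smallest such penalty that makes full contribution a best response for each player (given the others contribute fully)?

Given the others contribute fully, the best deviation is to contribute 0 (any partial contribution still incurs the fine and gives up units whose private return 0.3429 is below 1).
Deviating from 53 to 0 saves 53 credits but forfeits the deviator's share of the drop in the common-amenities fund: 2.4/7 × 53 = 18.17.
So the deviation gain is 53 − 18.17 = 34.83, and the fine must be at least 34.83 credits to wipe it out.

34.83 credits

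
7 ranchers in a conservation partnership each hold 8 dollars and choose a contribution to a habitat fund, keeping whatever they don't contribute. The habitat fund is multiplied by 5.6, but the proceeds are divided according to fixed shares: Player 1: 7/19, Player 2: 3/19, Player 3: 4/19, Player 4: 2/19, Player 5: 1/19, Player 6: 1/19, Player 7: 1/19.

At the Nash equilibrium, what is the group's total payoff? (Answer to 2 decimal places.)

129.60 dollars

Each unit j contributes comes back to j as 5.6 × (j's share), so j prefers to contribute only if that share exceeds 1/5.6 = 0.1786; otherwise keeping the unit dominates.
Player 1 and Player 3 are above the threshold, contributing 8 each; the remaining 5 contribute 0. Total contributed: 16.
The habitat fund pays out 5.6 × 16 = 89.60 in total (split across the unequal shares, but the aggregate is all that matters for the group sum).
The 5 free-riders keep 8 each, adding 40. Group total = 40 + 89.60 = 129.60.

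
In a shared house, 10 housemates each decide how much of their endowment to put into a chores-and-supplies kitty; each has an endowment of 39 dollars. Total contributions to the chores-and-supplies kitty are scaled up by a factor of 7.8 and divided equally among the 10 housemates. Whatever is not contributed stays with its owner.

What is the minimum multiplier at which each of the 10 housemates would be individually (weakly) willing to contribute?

10

A contributed unit returns (multiplier)/10 to its contributor.
This reaches 1 exactly when the multiplier is 10.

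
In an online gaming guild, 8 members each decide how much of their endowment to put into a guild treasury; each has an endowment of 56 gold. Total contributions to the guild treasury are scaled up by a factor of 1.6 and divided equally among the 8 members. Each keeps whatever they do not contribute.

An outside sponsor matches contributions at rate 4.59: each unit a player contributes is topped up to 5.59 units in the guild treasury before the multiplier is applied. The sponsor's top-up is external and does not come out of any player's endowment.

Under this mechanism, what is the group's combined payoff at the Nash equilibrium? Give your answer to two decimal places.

With the mechanism, a contributed unit returns 1.6 × 5.59 / 8 = 1.1180 per unit of net cost to the contributor — now above 1 — so contributing fully is weakly dominant for every player.
So the Nash equilibrium is full contribution by all 8; the group earns 1.6 × 5.59 × 448 = 4006.91.

4006.91 gold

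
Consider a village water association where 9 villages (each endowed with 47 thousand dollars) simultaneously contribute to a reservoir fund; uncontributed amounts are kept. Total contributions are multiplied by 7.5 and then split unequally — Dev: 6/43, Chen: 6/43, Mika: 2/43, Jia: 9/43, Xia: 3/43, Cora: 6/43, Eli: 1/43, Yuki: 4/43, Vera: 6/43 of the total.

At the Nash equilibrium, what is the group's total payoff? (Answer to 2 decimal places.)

1950.50 thousand dollars

Each unit j contributes comes back to j as 7.5 × (j's share), so j prefers to contribute only if that share exceeds 1/7.5 = 0.1333; otherwise keeping the unit dominates.
Dev, Chen, Jia, Cora and Vera are above the threshold, contributing 47 each; the remaining 4 contribute 0. Total contributed: 235.
The reservoir fund pays out 7.5 × 235 = 1762.50 in total (split across the unequal shares, but the aggregate is all that matters for the group sum).
The 4 free-riders keep 47 each, adding 188. Group total = 188 + 1762.50 = 1950.50.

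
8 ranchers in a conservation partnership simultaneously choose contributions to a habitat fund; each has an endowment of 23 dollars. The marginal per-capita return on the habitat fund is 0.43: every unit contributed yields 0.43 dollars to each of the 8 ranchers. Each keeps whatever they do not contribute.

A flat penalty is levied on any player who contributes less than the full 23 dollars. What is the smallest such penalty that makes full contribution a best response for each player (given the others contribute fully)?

13.11 dollars

Given the others contribute fully, the best deviation is to contribute 0 (any partial contribution still incurs the fine and gives up units whose private return 0.43 is below 1).
Deviating from 23 to 0 saves 23 dollars but forfeits the deviator's share of the drop in the habitat fund: 0.43 × 23 = 9.89.
So the deviation gain is 23 − 9.89 = 13.11, and the fine must be at least 13.11 dollars to wipe it out.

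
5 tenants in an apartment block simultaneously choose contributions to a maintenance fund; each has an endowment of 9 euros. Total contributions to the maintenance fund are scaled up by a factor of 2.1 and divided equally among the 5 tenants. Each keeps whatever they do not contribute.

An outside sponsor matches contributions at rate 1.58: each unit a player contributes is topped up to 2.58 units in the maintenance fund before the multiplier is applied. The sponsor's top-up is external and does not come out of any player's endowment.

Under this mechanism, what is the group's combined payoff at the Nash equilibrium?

243.81 euros

With the mechanism, a contributed unit returns 2.1 × 2.58 / 5 = 1.0836 per unit of net cost to the contributor — now above 1 — so contributing fully is weakly dominant for every player.
At the Nash equilibrium everyone contributes 9. Group total payoff = 2.1 × 2.58 × 45 = 243.81.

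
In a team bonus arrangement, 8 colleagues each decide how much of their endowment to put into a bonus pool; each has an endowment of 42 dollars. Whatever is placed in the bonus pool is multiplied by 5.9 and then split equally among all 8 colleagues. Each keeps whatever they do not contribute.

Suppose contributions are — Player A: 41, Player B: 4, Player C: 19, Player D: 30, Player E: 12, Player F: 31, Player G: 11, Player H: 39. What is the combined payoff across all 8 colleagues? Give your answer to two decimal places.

1252.30 dollars

Total contributed: 41 + 4 + 19 + 30 + 12 + 31 + 11 + 39 = 187; total kept: 8 × 42 − 187 = 149.
The bonus pool pays out 5.9 × 187 = 1103.30 in aggregate.
Group total = 149 + 1103.30 = 1252.30.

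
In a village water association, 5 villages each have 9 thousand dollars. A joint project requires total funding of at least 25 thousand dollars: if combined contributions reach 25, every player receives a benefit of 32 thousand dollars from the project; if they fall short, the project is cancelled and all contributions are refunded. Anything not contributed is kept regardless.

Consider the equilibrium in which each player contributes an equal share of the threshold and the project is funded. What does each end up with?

36 thousand dollars

Equal share of the threshold: 25/5 = 5.
At this profile no one gains by cutting their contribution: any cut drops the total below 25, the project is cancelled, contributions are refunded, and the deviator ends with 9, which is less than 9 − 5 + 32 = 36. Contributing more than 5 just wastes the excess. So contributing exactly 5 is a best response.
Each player's payoff: 9 − 5 + 32 = 36.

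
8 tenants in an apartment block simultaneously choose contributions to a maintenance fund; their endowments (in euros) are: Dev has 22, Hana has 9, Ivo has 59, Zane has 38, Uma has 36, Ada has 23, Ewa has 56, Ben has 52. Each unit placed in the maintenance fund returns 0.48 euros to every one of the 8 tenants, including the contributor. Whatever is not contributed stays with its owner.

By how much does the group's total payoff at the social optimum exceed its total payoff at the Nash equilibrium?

837.80 euros

The private return per contributed unit is 0.48 < 1 for everyone, so the Nash equilibrium is zero contribution and the group total is Σ E_j = 22 + 9 + 59 + 38 + 36 + 23 + 56 + 52 = 295.
Each contributed unit returns 3.840 to the group, so the social optimum is full contribution by everyone: group total = 3.840 × 295 = 1132.80.
Efficiency loss = (3.840 − 1) × 295 = 837.80.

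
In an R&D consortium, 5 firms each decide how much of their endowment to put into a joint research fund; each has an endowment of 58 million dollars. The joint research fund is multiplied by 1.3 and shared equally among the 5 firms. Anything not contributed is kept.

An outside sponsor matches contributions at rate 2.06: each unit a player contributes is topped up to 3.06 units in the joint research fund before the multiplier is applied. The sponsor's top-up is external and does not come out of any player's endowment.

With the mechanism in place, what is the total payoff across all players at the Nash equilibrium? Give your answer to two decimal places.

The effective private return is 1.3 × 3.06 / 5 = 0.7956, which is still under 1, so the mechanism doesn't change anyone's dominant strategy: zero contribution.
At the Nash equilibrium no one contributes; group total payoff = 5 × 58 = 290.

290.00 million dollars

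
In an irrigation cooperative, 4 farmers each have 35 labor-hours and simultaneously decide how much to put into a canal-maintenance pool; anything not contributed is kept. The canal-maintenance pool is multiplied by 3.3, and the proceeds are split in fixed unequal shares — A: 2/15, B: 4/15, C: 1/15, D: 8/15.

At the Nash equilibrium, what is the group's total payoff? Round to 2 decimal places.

220.50 labor-hours

Player j's private return per contributed unit is 3.3 × (j's share). Contributing is weakly dominant for j when that share is at least 1/3.3 = 0.3030, and contributing 0 is dominant otherwise.
The only share above 0.3030 is D's 8/15, contributing 35; the remaining 3 contribute 0. Total contributed: 35.
The canal-maintenance pool pays out 3.3 × 35 = 115.50 in total (split across the unequal shares, but the aggregate is all that matters for the group sum).
The 3 free-riders keep 35 each, adding 105. Group total = 105 + 115.50 = 220.50.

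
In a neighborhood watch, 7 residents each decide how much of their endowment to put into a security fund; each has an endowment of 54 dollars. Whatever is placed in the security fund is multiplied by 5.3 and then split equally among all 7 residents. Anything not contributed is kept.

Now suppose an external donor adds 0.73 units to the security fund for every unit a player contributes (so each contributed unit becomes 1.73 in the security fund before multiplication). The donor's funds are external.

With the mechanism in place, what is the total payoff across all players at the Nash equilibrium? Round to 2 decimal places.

The effective private return per unit is now 5.3 × 1.73 / 7 = 1.3099 > 1, so every player's dominant strategy flips to full contribution.
So the Nash equilibrium is full contribution by all 7; the group earns 5.3 × 1.73 × 378 = 3465.88.

3465.88 dollars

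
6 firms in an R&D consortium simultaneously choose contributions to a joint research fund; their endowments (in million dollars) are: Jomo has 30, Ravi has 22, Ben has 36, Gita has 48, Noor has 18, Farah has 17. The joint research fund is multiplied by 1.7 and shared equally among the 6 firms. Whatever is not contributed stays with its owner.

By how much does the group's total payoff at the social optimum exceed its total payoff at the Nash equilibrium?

The private return per contributed unit is 1.7/6 = 0.2833 < 1 for every player regardless of endowment, so the Nash equilibrium is zero contribution and the group total is Σ E_j = 30 + 22 + 36 + 48 + 18 + 17 = 171.
Each contributed unit returns 1.700 to the group, so the social optimum is full contribution by everyone: group total = 1.700 × 171 = 290.70.
Efficiency loss = (1.700 − 1) × 171 = 119.70.

119.70 million dollars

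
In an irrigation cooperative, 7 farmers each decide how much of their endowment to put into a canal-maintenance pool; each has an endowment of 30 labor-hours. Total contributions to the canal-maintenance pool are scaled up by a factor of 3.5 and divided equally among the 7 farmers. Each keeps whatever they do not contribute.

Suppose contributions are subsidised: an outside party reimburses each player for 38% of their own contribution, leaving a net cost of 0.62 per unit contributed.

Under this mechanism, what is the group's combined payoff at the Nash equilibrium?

Even with the mechanism, each unit contributed returns only (3.5/7) / 0.62 = 0.8065 per unit of net cost, so contributing nothing is still dominant.
At the Nash equilibrium no one contributes; group total payoff = 7 × 30 = 210.

210.00 labor-hours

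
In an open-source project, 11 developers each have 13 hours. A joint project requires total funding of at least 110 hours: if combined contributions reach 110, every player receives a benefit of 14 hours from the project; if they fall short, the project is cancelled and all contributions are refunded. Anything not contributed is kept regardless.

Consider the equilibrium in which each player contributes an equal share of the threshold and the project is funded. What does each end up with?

17 hours

Equal share of the threshold: 110/11 = 10.
At this profile no one gains by cutting their contribution: any cut drops the total below 110, the project is cancelled, contributions are refunded, and the deviator ends with 13, which is less than 13 − 10 + 14 = 17. Contributing more than 10 just wastes the excess. So contributing exactly 10 is a best response.
Each player's payoff: 13 − 10 + 14 = 17.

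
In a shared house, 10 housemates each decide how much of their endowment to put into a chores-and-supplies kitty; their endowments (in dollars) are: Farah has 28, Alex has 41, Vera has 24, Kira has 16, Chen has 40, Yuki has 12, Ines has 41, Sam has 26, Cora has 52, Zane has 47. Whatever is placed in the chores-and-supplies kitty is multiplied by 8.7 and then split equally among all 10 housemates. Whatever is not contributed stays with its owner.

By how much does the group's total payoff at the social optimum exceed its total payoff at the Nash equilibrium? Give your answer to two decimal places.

2517.90 dollars

The private return per contributed unit is 8.7/10 = 0.8700 < 1 for every player regardless of endowment, so the Nash equilibrium is zero contribution and the group total is Σ E_j = 28 + 41 + 24 + 16 + 40 + 12 + 41 + 26 + 52 + 47 = 327.
Each contributed unit returns 8.700 to the group, so the social optimum is full contribution by everyone: group total = 8.700 × 327 = 2844.90.
Efficiency loss = (8.700 − 1) × 327 = 2517.90.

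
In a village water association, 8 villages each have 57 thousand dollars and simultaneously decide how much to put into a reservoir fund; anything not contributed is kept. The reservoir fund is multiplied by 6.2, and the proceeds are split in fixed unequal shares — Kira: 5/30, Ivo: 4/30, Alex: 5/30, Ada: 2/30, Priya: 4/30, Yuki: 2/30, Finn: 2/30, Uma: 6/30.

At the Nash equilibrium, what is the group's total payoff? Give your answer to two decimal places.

1345.20 thousand dollars

Player j's private return per contributed unit is 6.2 × (j's share). Contributing is weakly dominant for j when that share is at least 1/6.2 = 0.1613, and contributing 0 is dominant otherwise.
Kira, Alex and Uma are above the threshold, contributing 57 each; the remaining 5 contribute 0. Total contributed: 171.
The reservoir fund pays out 6.2 × 171 = 1060.20 in total (split across the unequal shares, but the aggregate is all that matters for the group sum).
The 5 free-riders keep 57 each, adding 285. Group total = 285 + 1060.20 = 1345.20.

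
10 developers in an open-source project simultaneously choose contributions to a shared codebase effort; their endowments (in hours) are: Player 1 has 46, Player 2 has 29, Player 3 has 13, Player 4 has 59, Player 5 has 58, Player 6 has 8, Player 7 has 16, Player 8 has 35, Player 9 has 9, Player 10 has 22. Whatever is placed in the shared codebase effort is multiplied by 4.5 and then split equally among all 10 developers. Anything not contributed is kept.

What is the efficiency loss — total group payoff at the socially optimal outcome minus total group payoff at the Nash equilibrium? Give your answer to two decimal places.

The private return per contributed unit is 4.5/10 = 0.4500 < 1 for every player regardless of endowment, so the Nash equilibrium is zero contribution and the group total is Σ E_j = 46 + 29 + 13 + 59 + 58 + 8 + 16 + 35 + 9 + 22 = 295.
Each contributed unit returns 4.500 to the group, so the social optimum is full contribution by everyone: group total = 4.500 × 295 = 1327.50.
Efficiency loss = (4.500 − 1) × 295 = 1032.50.

1032.50 hours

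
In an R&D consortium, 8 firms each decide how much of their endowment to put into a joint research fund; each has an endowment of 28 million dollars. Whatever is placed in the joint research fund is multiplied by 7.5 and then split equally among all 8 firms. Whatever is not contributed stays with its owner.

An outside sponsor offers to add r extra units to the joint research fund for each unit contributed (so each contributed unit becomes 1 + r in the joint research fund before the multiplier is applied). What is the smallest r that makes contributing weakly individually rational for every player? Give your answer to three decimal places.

With matching at rate r, one contributed unit becomes (1 + r) in the joint research fund and returns 7.5 × (1 + r) / 8 to the contributor.
Setting this equal to 1: 1 + r = 8/7.5 = 1.0667.
So the minimum matching rate is r = 1.0667 − 1 = 0.067.

0.067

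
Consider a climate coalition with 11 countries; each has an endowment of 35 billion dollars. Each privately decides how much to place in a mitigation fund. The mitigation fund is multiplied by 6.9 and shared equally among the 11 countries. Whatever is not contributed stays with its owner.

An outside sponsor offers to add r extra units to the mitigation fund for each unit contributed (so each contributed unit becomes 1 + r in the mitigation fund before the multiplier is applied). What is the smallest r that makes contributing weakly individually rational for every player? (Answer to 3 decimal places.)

0.594

With matching at rate r, one contributed unit becomes (1 + r) in the mitigation fund and returns 6.9 × (1 + r) / 11 to the contributor.
Setting this equal to 1: 1 + r = 11/6.9 = 1.5942.
So the minimum matching rate is r = 1.5942 − 1 = 0.594.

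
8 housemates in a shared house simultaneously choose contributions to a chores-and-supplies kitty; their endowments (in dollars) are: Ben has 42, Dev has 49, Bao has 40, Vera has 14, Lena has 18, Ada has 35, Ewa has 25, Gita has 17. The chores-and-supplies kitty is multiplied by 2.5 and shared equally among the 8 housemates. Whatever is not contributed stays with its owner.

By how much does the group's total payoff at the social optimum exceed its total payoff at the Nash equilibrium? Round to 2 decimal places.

The private return per contributed unit is 2.5/8 = 0.3125 < 1 for every player regardless of endowment, so the Nash equilibrium is zero contribution and the group total is Σ E_j = 42 + 49 + 40 + 14 + 18 + 35 + 25 + 17 = 240.
Each contributed unit returns 2.500 to the group, so the social optimum is full contribution by everyone: group total = 2.500 × 240 = 600.00.
Efficiency loss = (2.500 − 1) × 240 = 360.00.

360.00 dollars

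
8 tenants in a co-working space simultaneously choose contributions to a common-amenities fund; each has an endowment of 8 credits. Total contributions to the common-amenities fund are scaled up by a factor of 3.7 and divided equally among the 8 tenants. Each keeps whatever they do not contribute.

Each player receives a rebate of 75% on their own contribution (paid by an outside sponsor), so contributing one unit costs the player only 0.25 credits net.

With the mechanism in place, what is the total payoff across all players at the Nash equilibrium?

284.80 credits

The effective private return per unit is now (3.7/8) / 0.25 = 1.8500 > 1, so every player's dominant strategy flips to full contribution.
So the Nash equilibrium is full contribution by all 8; the group earns 8 × (8 × 0.75 + 3.7 × 8) = 284.80.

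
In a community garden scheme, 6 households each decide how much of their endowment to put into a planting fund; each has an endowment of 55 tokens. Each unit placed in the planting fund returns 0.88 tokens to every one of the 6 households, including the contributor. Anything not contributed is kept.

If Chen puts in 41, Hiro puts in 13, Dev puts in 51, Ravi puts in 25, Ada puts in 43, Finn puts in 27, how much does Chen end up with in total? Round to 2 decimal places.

190.00 tokens

Total contributed: 41 + 13 + 51 + 25 + 43 + 27 = 200.
Each receives 0.88 × 200 = 176.00 from the planting fund.
Chen keeps 55 − 41 = 14, so Chen's payoff is 14 + 176.00 = 190.00.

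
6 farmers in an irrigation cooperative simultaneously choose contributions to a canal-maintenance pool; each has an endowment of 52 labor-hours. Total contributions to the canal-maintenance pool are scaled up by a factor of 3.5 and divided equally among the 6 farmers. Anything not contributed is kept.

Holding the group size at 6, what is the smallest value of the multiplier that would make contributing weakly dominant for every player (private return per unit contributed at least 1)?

A contributed unit returns (multiplier)/6 to its contributor.
This reaches 1 exactly when the multiplier is 6.

6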